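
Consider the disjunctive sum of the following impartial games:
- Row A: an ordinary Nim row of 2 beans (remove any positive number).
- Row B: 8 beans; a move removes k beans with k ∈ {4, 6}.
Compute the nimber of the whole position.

Row A is a plain Nim row of size 2, so its Grundy value is 2.
Build the Grundy sequence for row B with g(k) = mex{g(k−s) : s ∈ {4, 6}, s ≤ k}:
k:     0  1  2  3  4  5  6  7  8
g(k):  0  0  0  0  1  1  1  1  2
So g(8) = 2.
The value of a disjunctive sum is the nim-sum of the parts.
Combined value = 2 ⊕ 2 = 0.

0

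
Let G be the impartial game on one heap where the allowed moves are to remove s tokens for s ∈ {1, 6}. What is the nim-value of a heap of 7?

0

Grundy values for subtraction set {1, 6}:
k:     0  1  2  3  4  5  6  7
g(k):  0  1  0  1  0  1  2  0
So g(7) = 0.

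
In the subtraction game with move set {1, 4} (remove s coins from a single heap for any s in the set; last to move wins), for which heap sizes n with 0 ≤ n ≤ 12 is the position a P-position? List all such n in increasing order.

0, 2, 5, 7, 10, 12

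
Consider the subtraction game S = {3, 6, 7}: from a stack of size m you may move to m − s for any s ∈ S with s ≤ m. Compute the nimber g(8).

2

Build the Grundy sequence with g(k) = mex{g(k−s) : s ∈ {3, 6, 7}, s ≤ k}:
k:     0  1  2  3  4  5  6  7  8
g(k):  0  0  0  1  1  1  2  2  2
So g(8) = 2.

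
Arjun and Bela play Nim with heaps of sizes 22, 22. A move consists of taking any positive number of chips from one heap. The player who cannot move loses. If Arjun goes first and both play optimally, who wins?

Bela wins

In binary:
  10110  (22)
  10110  (22)
  -----
  00000  (0)
The nim-sum is 0, so this is a P-position: the player to move is in a losing position under optimal play; Arjun is about to move from it and so loses — Bela wins.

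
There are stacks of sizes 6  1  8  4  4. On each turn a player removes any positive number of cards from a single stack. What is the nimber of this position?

Compute the nim-sum pairwise:
6 XOR 1 = 7
7 XOR 8 = 15
15 XOR 4 = 11
11 XOR 4 = 15

15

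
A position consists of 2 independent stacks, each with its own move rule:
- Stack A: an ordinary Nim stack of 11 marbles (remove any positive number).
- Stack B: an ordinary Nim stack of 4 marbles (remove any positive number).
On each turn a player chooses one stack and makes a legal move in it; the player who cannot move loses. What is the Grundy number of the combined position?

Stack A is a plain Nim stack of size 11, so its Grundy value is 11.
Stack B is a plain Nim stack of size 4, so its Grundy value is 4.
The value of a disjunctive sum is the nim-sum of the parts.
Combined value = 11 XOR 4 = 15.

15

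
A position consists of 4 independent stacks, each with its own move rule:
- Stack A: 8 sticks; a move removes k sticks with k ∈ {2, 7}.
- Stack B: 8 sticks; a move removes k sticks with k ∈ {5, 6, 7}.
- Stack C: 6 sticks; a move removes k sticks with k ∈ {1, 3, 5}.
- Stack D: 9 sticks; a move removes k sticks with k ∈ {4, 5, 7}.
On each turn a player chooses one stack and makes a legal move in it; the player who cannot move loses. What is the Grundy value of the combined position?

1

For stack A, compute g(0), g(1), … with moves {2, 7}:
k:     0  1  2  3  4  5  6  7  8
g(k):  0  0  1  1  0  0  1  1  2
So g(8) = 2.
Grundy values for stack B (subtraction set {5, 6, 7}):
k:     0  1  2  3  4  5  6  7  8
g(k):  0  0  0  0  0  1  1  1  1
So g(8) = 1.
For stack C, compute g(0), g(1), … with moves {1, 3, 5}:
k:     0  1  2  3  4  5  6
g(k):  0  1  0  1  0  1  0
So g(6) = 0.
Grundy values for stack D (subtraction set {4, 5, 7}):
k:     0  1  2  3  4  5  6  7  8  9
g(k):  0  0  0  0  1  1  1  1  2  2
So g(9) = 2.
By the Sprague-Grundy theorem, the Grundy value of a sum of independent games is the XOR of the component values.
Combined value = 2 ⊕ 1 ⊕ 0 ⊕ 2 = 1.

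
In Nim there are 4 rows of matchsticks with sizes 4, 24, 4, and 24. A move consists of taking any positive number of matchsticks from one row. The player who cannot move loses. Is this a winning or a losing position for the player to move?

Losing position

Compute the nim-sum pairwise:
4 ⊕ 24 = 28
28 ⊕ 4 = 24
24 ⊕ 24 = 0
The nim-sum is 0, so this is a P-position: the player to move is in a losing position under optimal play.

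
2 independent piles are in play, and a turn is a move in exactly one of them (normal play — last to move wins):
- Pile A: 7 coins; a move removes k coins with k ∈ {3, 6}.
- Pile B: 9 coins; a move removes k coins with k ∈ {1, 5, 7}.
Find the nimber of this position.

3

Build the Grundy sequence for pile A with g(k) = mex{g(k−s) : s ∈ {3, 6}, s ≤ k}:
g(0) = mex{} = 0
g(1) = mex{} = 0
g(2) = mex{} = 0
g(3) = mex{0} = 1
g(4) = mex{0} = 1
g(5) = mex{0} = 1
g(6) = mex{0,1} = 2
g(7) = mex{0,1} = 2
So g(7) = 2.
Build the Grundy sequence for pile B with g(k) = mex{g(k−s) : s ∈ {1, 5, 7}, s ≤ k}:
g(0) = mex{} = 0
g(1) = mex{0} = 1
g(2) = mex{1} = 0
g(3) = mex{0} = 1
g(4) = mex{1} = 0
g(5) = mex{0} = 1
g(6) = mex{1} = 0
g(7) = mex{0} = 1
g(8) = mex{1} = 0
g(9) = mex{0} = 1
So g(9) = 1.
By the Sprague-Grundy theorem, the Grundy value of a sum of independent games is the XOR of the component values.
Combined value = 2 XOR 1 = 3.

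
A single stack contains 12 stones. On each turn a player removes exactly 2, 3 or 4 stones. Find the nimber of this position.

0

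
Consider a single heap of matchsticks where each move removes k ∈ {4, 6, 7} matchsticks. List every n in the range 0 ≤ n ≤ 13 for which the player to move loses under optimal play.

0, 1, 2, 3, 11, 12, 13

Compute g(0), g(1), … for moves {4, 6, 7}:
k:     0  1  2  3  4  5  6  7  8  9 10 11 12 13
g(k):  0  0  0  0  1  1  1  1  2  2  2  0  0  0
The P-positions (g = 0) in 0..13 are 0, 1, 2, 3, 11, 12, 13.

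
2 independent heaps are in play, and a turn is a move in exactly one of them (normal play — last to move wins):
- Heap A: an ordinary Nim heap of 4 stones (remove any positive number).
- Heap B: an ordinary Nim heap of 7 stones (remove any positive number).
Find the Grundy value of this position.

Heap A is a plain Nim heap of size 4, so its Grundy value is 4.
Heap B is a plain Nim heap of size 7, so its Grundy value is 7.
By the Sprague-Grundy theorem, the Grundy value of a sum of independent games is the XOR of the component values.
Combined value = 4 XOR 7 = 3.

3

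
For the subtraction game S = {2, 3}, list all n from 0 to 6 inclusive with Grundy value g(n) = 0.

Compute g(0), g(1), … for moves {2, 3}:
g(0) = mex{} = 0
g(1) = mex{} = 0
g(2) = mex{0} = 1
g(3) = mex{0} = 1
g(4) = mex{0,1} = 2
g(5) = mex{1} = 0
g(6) = mex{1,2} = 0
The P-positions (g = 0) in 0..6 are 0, 1, 5, 6.

0, 1, 5, 6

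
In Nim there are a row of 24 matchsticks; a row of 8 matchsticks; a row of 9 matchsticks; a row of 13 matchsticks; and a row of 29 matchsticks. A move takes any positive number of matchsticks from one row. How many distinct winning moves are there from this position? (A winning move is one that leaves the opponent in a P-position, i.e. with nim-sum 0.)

In binary:
  11000  (24)
  01000  (8)
  01001  (9)
  01101  (13)
  11101  (29)
  -----
  01001  (9)
The overall nim-sum is X = 9. A row of size p has a winning move iff p XOR X < p (reduce it to p XOR X).
  24: 24 XOR 9 = 17 < 24 — winning move (to 17).
  8: 8 XOR 9 = 1 < 8 — winning move (to 1).
  9: 9 XOR 9 = 0 < 9 — winning move (to 0).
  13: 13 XOR 9 = 4 < 13 — winning move (to 4).
  29: 29 XOR 9 = 20 < 29 — winning move (to 20).
That gives 5 winning moves.

5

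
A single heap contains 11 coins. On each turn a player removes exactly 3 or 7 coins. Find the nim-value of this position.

Build the Grundy sequence with g(k) = mex{g(k−s) : s ∈ {3, 7}, s ≤ k}:
g(0) = mex{} = 0
g(1) = mex{} = 0
g(2) = mex{} = 0
g(3) = mex{0} = 1
g(4) = mex{0} = 1
g(5) = mex{0} = 1
g(6) = mex{1} = 0
g(7) = mex{0,1} = 2
g(8) = mex{0,1} = 2
g(9) = mex{0} = 1
g(10) = mex{1,2} = 0
g(11) = mex{1,2} = 0
So g(11) = 0.

0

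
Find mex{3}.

0 is not in the set, so the mex is 0.

0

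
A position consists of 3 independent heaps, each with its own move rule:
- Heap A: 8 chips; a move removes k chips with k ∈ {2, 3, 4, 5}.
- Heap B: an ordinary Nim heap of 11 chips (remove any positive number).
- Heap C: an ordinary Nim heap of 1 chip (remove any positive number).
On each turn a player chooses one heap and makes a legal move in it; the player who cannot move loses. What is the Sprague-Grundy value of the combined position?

10

Build the Grundy sequence for heap A with g(k) = mex{g(k−s) : s ∈ {2, 3, 4, 5}, s ≤ k}:
g(0) = mex{} = 0
g(1) = mex{} = 0
g(2) = mex{0} = 1
g(3) = mex{0} = 1
g(4) = mex{0,1} = 2
g(5) = mex{0,1} = 2
g(6) = mex{0,1,2} = 3
g(7) = mex{1,2} = 0
g(8) = mex{1,2,3} = 0
So g(8) = 0.
Heap B is a plain Nim heap of size 11, so its Grundy value is 11.
Heap C is a plain Nim heap of size 1, so its Grundy value is 1.
By the Sprague-Grundy theorem, the Grundy value of a sum of independent games is the XOR of the component values.
Combined value = 0 ⊕ 11 ⊕ 1 = 10.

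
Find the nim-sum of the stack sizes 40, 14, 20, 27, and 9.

Compute the nim-sum pairwise:
40 ⊕ 14 = 38
38 ⊕ 20 = 50
50 ⊕ 27 = 41
41 ⊕ 9 = 32

32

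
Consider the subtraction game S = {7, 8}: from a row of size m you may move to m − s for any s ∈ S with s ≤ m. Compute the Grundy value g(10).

1

Compute g(0), g(1), … for moves {7, 8}:
g(0) = mex{} = 0
g(1) = mex{} = 0
g(2) = mex{} = 0
g(3) = mex{} = 0
g(4) = mex{} = 0
g(5) = mex{} = 0
g(6) = mex{} = 0
g(7) = mex{0} = 1
g(8) = mex{0} = 1
g(9) = mex{0} = 1
g(10) = mex{0} = 1
So g(10) = 1.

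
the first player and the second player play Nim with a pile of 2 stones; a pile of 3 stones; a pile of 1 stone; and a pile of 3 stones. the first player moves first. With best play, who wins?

the first player wins

Nim-sum: 2 XOR 3 XOR 1 XOR 3 = 3.
The nim-sum is 3 ≠ 0, so this is an N-position: the player to move can win; the first player has a winning move.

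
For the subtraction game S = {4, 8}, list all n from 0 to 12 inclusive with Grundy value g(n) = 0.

Compute g(0), g(1), … for moves {4, 8}:
k:     0  1  2  3  4  5  6  7  8  9 10 11 12
g(k):  0  0  0  0  1  1  1  1  2  2  2  2  0
The P-positions (g = 0) in 0..12 are 0, 1, 2, 3, 12.

0, 1, 2, 3, 12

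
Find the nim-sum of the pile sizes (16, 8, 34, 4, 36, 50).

Nim-sum: 16 ^ 8 ^ 34 ^ 4 ^ 36 ^ 50 = 40.

40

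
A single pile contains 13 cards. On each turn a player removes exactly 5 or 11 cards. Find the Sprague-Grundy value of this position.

2

Grundy values for subtraction set {5, 11}:
k:     0  1  2  3  4  5  6  7  8  9 10 11 12 13
g(k):  0  0  0  0  0  1  1  1  1  1  0  2  2  2
So g(13) = 2.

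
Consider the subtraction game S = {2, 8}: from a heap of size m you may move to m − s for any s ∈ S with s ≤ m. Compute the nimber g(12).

Compute g(0), g(1), … for moves {2, 8}:
g(0) = mex{} = 0
g(1) = mex{} = 0
g(2) = mex{0} = 1
g(3) = mex{0} = 1
g(4) = mex{1} = 0
g(5) = mex{1} = 0
g(6) = mex{0} = 1
g(7) = mex{0} = 1
g(8) = mex{0,1} = 2
g(9) = mex{0,1} = 2
g(10) = mex{1,2} = 0
g(11) = mex{1,2} = 0
g(12) = mex{0} = 1
So g(12) = 1.

1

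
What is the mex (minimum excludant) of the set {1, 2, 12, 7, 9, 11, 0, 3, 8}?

The values 0, 1, 2, 3 are all present; 4 is the first non-negative integer missing from the set.

4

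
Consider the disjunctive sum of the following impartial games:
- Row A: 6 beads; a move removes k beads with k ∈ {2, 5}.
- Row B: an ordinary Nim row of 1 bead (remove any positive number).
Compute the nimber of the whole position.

0

For row A, compute g(0), g(1), … with moves {2, 5}:
g(0) = mex{} = 0
g(1) = mex{} = 0
g(2) = mex{0} = 1
g(3) = mex{0} = 1
g(4) = mex{1} = 0
g(5) = mex{0,1} = 2
g(6) = mex{0} = 1
So g(6) = 1.
Row B is a plain Nim row of size 1, so its Grundy value is 1.
The value of a disjunctive sum is the nim-sum of the parts.
Combined value = 1 ⊕ 1 = 0.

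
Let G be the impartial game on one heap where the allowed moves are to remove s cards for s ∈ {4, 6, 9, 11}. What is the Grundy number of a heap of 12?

3

Grundy values for subtraction set {4, 6, 9, 11}:
k:     0  1  2  3  4  5  6  7  8  9 10 11 12
g(k):  0  0  0  0  1  1  1  1  2  2  2  2  3
So g(12) = 3.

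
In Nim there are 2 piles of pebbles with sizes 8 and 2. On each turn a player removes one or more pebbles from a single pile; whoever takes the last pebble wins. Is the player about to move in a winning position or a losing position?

Nim-sum: 8 XOR 2 = 10.
The nim-sum is 10 ≠ 0, so this is an N-position: the player to move can win.

Winning position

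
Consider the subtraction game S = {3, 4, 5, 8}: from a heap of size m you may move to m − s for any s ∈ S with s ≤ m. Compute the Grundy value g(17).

2

Compute g(0), g(1), … for moves {3, 4, 5, 8}:
k:     0  1  2  3  4  5  6  7  8  9 10 11 12 13 14 15 16 17
g(k):  0  0  0  1  1  1  2  2  2  3  3  0  0  0  1  1  1  2
So g(17) = 2.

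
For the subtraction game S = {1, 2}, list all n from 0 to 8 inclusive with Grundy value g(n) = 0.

Grundy values for subtraction set {1, 2}:
k:     0  1  2  3  4  5  6  7  8
g(k):  0  1  2  0  1  2  0  1  2
The P-positions (g = 0) in 0..8 are 0, 3, 6.

0, 3, 6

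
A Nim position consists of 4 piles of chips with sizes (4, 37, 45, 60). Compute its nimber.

48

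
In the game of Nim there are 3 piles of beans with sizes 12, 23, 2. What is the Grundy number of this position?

Compute the nim-sum pairwise:
12 ^ 23 = 27
27 ^ 2 = 25

25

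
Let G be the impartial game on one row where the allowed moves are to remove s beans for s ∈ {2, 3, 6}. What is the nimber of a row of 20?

Build the Grundy sequence with g(k) = mex{g(k−s) : s ∈ {2, 3, 6}, s ≤ k}:
k:     0  1  2  3  4  5  6  7  8  9 10 11 12 13 14 15 16 17 18 19 20
g(k):  0  0  1  1  2  0  3  1  2  0  0  1  1  2  0  3  1  2  0  0  1
So g(20) = 1.

1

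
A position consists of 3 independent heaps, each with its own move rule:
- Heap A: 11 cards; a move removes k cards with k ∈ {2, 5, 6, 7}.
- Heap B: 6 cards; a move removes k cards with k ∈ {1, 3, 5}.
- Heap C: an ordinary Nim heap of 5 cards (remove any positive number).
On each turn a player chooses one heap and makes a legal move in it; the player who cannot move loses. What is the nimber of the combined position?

6

For heap A, compute g(0), g(1), … with moves {2, 5, 6, 7}:
k:     0  1  2  3  4  5  6  7  8  9 10 11
g(k):  0  0  1  1  0  2  1  3  2  2  3  3
So g(11) = 3.
Grundy values for heap B (subtraction set {1, 3, 5}):
k:     0  1  2  3  4  5  6
g(k):  0  1  0  1  0  1  0
So g(6) = 0.
Heap C is a plain Nim heap of size 5, so its Grundy value is 5.
By the Sprague-Grundy theorem, the Grundy value of a sum of independent games is the XOR of the component values.
Combined value = 3 ⊕ 0 ⊕ 5 = 6.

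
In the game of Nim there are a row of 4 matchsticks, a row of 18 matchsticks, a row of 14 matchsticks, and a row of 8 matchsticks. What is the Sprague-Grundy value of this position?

16

In binary:
  00100  (4)
  10010  (18)
  01110  (14)
  01000  (8)
  -----
  10000  (16)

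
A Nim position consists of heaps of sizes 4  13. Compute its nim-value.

In binary:
  0100  (4)
  1101  (13)
  ----
  1001  (9)

9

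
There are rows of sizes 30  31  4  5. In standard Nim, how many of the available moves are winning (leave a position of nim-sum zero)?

Nim-sum: 30 XOR 31 XOR 4 XOR 5 = 0.
The nim-sum is already 0, so every move leaves a nonzero nim-sum — there are no winning moves.

0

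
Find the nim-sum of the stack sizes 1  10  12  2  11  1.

Write each in binary and XOR column by column:
  0001  (1)
  1010  (10)
  1100  (12)
  0010  (2)
  1011  (11)
  0001  (1)
  ----
  1111  (15)

15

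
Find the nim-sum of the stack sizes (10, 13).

In binary:
  1010  (10)
  1101  (13)
  ----
  0111  (7)

7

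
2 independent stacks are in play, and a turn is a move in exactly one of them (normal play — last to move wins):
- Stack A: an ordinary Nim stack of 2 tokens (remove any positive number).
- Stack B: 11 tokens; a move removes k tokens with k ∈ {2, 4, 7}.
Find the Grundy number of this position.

Stack A is a plain Nim stack of size 2, so its Grundy value is 2.
For stack B, compute g(0), g(1), … with moves {2, 4, 7}:
g(0) = mex{} = 0
g(1) = mex{} = 0
g(2) = mex{0} = 1
g(3) = mex{0} = 1
g(4) = mex{0,1} = 2
g(5) = mex{0,1} = 2
g(6) = mex{1,2} = 0
g(7) = mex{0,1,2} = 3
g(8) = mex{0,2} = 1
g(9) = mex{1,2,3} = 0
g(10) = mex{0,1} = 2
g(11) = mex{0,2,3} = 1
So g(11) = 1.
The value of a disjunctive sum is the nim-sum of the parts.
Combined value = 2 XOR 1 = 3.

3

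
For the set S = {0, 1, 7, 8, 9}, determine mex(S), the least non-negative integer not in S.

2

The values 0, 1 are all present; 2 is the first non-negative integer missing from the set.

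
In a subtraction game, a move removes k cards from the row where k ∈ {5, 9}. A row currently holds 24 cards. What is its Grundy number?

2

Grundy values for subtraction set {5, 9}:
k:     0  1  2  3  4  5  6  7  8  9 10 11 12 13 14 15 16 17 18 19 20 21 22 23 24
g(k):  0  0  0  0  0  1  1  1  1  1  2  2  2  2  0  0  0  0  0  1  1  1  1  1  2
So g(24) = 2.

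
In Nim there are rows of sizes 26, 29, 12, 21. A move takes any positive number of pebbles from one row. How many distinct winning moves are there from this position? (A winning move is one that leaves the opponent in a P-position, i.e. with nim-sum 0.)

Bitwise XOR of the heap sizes:
  11010  (26)
  11101  (29)
  01100  (12)
  10101  (21)
  -----
  11110  (30)
The overall nim-sum is X = 30. A row of size p has a winning move iff p XOR X < p (reduce it to p XOR X).
  26: 26 XOR 30 = 4 < 26 — winning move (to 4).
  29: 29 XOR 30 = 3 < 29 — winning move (to 3).
  12: 12 XOR 30 = 18 ≥ 12 — no move.
  21: 21 XOR 30 = 11 < 21 — winning move (to 11).
That gives 3 winning moves.

3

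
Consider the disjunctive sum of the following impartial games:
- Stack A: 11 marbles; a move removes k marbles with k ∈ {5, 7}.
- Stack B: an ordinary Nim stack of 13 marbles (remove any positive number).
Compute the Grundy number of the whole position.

For stack A, compute g(0), g(1), … with moves {5, 7}:
g(0) = mex{} = 0
g(1) = mex{} = 0
g(2) = mex{} = 0
g(3) = mex{} = 0
g(4) = mex{} = 0
g(5) = mex{0} = 1
g(6) = mex{0} = 1
g(7) = mex{0} = 1
g(8) = mex{0} = 1
g(9) = mex{0} = 1
g(10) = mex{0,1} = 2
g(11) = mex{0,1} = 2
So g(11) = 2.
Stack B is a plain Nim stack of size 13, so its Grundy value is 13.
By the Sprague-Grundy theorem, the Grundy value of a sum of independent games is the XOR of the component values.
Combined value = 2 ⊕ 13 = 15.

15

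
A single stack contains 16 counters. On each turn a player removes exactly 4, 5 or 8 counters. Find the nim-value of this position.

Build the Grundy sequence with g(k) = mex{g(k−s) : s ∈ {4, 5, 8}, s ≤ k}:
k:     0  1  2  3  4  5  6  7  8  9 10 11 12 13 14 15 16
g(k):  0  0  0  0  1  1  1  1  2  2  2  2  0  0  0  0  1
So g(16) = 1.

1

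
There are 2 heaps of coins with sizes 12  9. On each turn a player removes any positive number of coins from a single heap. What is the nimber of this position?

5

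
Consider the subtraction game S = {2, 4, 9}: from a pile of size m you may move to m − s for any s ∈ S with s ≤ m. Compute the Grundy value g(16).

Compute g(0), g(1), … for moves {2, 4, 9}:
k:     0  1  2  3  4  5  6  7  8  9 10 11 12 13 14 15 16
g(k):  0  0  1  1  2  2  0  0  1  1  2  2  0  0  1  1  2
So g(16) = 2.

2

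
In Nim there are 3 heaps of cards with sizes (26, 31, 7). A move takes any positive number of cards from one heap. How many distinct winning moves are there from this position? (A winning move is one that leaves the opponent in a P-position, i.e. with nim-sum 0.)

3

Compute the nim-sum pairwise:
26 ⊕ 31 = 5
5 ⊕ 7 = 2
The overall nim-sum is X = 2. A heap of size p has a winning move iff p XOR X < p (reduce it to p XOR X).
  26: 26 XOR 2 = 24 < 26 — winning move (to 24).
  31: 31 XOR 2 = 29 < 31 — winning move (to 29).
  7: 7 XOR 2 = 5 < 7 — winning move (to 5).
That gives 3 winning moves.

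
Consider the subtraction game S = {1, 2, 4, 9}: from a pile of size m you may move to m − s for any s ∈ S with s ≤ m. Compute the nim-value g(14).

0

Compute g(0), g(1), … for moves {1, 2, 4, 9}:
k:     0  1  2  3  4  5  6  7  8  9 10 11 12 13 14
g(k):  0  1  2  0  1  2  0  1  2  3  4  0  1  2  0
So g(14) = 0.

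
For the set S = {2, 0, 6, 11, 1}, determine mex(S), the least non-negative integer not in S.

3

The values 0, 1, 2 are all present; 3 is the first non-negative integer missing from the set.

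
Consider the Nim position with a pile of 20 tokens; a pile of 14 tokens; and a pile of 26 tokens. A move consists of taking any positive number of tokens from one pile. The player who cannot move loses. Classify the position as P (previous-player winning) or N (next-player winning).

P-position

Compute the nim-sum pairwise:
20 XOR 14 = 26
26 XOR 26 = 0
The nim-sum is 0, so this is a P-position: the player to move is in a losing position under optimal play.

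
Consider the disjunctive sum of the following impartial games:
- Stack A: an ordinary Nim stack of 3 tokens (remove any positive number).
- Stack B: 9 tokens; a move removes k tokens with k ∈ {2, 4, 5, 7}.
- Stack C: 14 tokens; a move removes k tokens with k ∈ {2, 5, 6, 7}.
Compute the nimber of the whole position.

Stack A is a plain Nim stack of size 3, so its Grundy value is 3.
Grundy values for stack B (subtraction set {2, 4, 5, 7}):
g(0) = mex{} = 0
g(1) = mex{} = 0
g(2) = mex{0} = 1
g(3) = mex{0} = 1
g(4) = mex{0,1} = 2
g(5) = mex{0,1} = 2
g(6) = mex{0,1,2} = 3
g(7) = mex{0,1,2} = 3
g(8) = mex{0,1,2,3} = 4
g(9) = mex{1,2,3} = 0
So g(9) = 0.
For stack C, compute g(0), g(1), … with moves {2, 5, 6, 7}:
g(0) = mex{} = 0
g(1) = mex{} = 0
g(2) = mex{0} = 1
g(3) = mex{0} = 1
g(4) = mex{1} = 0
g(5) = mex{0,1} = 2
g(6) = mex{0} = 1
g(7) = mex{0,1,2} = 3
g(8) = mex{0,1} = 2
g(9) = mex{0,1,3} = 2
g(10) = mex{0,1,2} = 3
g(11) = mex{0,1,2} = 3
g(12) = mex{1,2,3} = 0
g(13) = mex{1,2,3} = 0
g(14) = mex{0,2,3} = 1
So g(14) = 1.
By the Sprague-Grundy theorem, the Grundy value of a sum of independent games is the XOR of the component values.
Combined value = 3 ⊕ 0 ⊕ 1 = 2.

2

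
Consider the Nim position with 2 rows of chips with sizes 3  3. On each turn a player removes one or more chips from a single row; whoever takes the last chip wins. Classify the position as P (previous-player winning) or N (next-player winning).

P-position

In binary:
  11  (3)
  11  (3)
  --
  00  (0)
The nim-sum is 0, so this is a P-position: the player to move is in a losing position under optimal play.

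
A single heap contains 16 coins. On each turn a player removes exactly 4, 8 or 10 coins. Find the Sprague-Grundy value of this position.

Grundy values for subtraction set {4, 8, 10}:
k:     0  1  2  3  4  5  6  7  8  9 10 11 12 13 14 15 16
g(k):  0  0  0  0  1  1  1  1  2  2  2  2  3  3  0  0  0
So g(16) = 0.

0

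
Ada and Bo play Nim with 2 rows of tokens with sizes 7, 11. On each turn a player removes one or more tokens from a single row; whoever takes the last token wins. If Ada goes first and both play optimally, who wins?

Ada wins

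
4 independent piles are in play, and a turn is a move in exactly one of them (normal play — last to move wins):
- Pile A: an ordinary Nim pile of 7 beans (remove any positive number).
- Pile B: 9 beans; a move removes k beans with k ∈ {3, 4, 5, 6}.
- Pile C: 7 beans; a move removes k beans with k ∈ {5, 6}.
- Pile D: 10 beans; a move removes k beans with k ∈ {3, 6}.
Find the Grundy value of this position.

6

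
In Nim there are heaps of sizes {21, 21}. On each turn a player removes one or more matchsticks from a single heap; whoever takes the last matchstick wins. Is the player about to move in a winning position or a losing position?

Losing position

In binary:
  10101  (21)
  10101  (21)
  -----
  00000  (0)
The nim-sum is 0, so this is a P-position: the player to move is in a losing position under optimal play.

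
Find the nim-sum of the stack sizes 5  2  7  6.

Write each in binary and XOR column by column:
  101  (5)
  010  (2)
  111  (7)
  110  (6)
  ---
  110  (6)

6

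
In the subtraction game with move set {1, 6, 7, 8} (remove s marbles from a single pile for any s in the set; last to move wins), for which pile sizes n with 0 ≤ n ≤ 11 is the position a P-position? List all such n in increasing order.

0, 2, 4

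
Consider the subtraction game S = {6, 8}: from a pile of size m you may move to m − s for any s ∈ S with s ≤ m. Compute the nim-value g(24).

Grundy values for subtraction set {6, 8}:
k:     0  1  2  3  4  5  6  7  8  9 10 11 12 13 14 15 16 17 18 19 20 21 22 23 24
g(k):  0  0  0  0  0  0  1  1  1  1  1  1  2  2  0  0  0  0  0  0  1  1  1  1  1
So g(24) = 1.

1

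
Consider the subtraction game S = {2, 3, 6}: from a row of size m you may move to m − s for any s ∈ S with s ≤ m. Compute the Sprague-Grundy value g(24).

3

Grundy values for subtraction set {2, 3, 6}:
k:     0  1  2  3  4  5  6  7  8  9 10 11 12 13 14 15 16 17 18 19 20 21 22 23 24
g(k):  0  0  1  1  2  0  3  1  2  0  0  1  1  2  0  3  1  2  0  0  1  1  2  0  3
So g(24) = 3.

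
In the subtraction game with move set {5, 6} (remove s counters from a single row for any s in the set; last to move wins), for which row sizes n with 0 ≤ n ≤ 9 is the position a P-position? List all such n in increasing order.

0, 1, 2, 3, 4

Grundy values for subtraction set {5, 6}:
k:     0  1  2  3  4  5  6  7  8  9
g(k):  0  0  0  0  0  1  1  1  1  1
The P-positions (g = 0) in 0..9 are 0, 1, 2, 3, 4.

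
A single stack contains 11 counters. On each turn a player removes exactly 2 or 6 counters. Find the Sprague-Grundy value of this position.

1

Compute g(0), g(1), … for moves {2, 6}:
k:     0  1  2  3  4  5  6  7  8  9 10 11
g(k):  0  0  1  1  0  0  1  1  0  0  1  1
So g(11) = 1.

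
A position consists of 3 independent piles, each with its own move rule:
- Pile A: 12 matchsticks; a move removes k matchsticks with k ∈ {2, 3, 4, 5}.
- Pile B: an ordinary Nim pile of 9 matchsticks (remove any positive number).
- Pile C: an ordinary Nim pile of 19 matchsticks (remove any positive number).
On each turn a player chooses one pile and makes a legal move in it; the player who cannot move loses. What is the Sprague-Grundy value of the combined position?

Build the Grundy sequence for pile A with g(k) = mex{g(k−s) : s ∈ {2, 3, 4, 5}, s ≤ k}:
g(0) = mex{} = 0
g(1) = mex{} = 0
g(2) = mex{0} = 1
g(3) = mex{0} = 1
g(4) = mex{0,1} = 2
g(5) = mex{0,1} = 2
g(6) = mex{0,1,2} = 3
g(7) = mex{1,2} = 0
g(8) = mex{1,2,3} = 0
g(9) = mex{0,2,3} = 1
g(10) = mex{0,2,3} = 1
g(11) = mex{0,1,3} = 2
g(12) = mex{0,1} = 2
So g(12) = 2.
Pile B is a plain Nim pile of size 9, so its Grundy value is 9.
Pile C is a plain Nim pile of size 19, so its Grundy value is 19.
By the Sprague-Grundy theorem, the Grundy value of a sum of independent games is the XOR of the component values.
Combined value = 2 XOR 9 XOR 19 = 24.

24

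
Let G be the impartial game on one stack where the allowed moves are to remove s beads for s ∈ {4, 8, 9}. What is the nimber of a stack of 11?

Grundy values for subtraction set {4, 8, 9}:
k:     0  1  2  3  4  5  6  7  8  9 10 11
g(k):  0  0  0  0  1  1  1  1  2  2  2  2
So g(11) = 2.

2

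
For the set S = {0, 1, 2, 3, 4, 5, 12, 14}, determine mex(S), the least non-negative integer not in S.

The values 0, 1, 2, 3, 4, 5 are all present; 6 is the first non-negative integer missing from the set.

6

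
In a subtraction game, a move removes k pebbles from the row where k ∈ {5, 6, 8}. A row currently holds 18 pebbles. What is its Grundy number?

Compute g(0), g(1), … for moves {5, 6, 8}:
k:     0  1  2  3  4  5  6  7  8  9 10 11 12 13 14 15 16 17 18
g(k):  0  0  0  0  0  1  1  1  1  1  2  2  2  0  0  0  0  0  1
So g(18) = 1.

1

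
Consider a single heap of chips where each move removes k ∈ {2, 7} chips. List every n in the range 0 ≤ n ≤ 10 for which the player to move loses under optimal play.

Compute g(0), g(1), … for moves {2, 7}:
k:     0  1  2  3  4  5  6  7  8  9 10
g(k):  0  0  1  1  0  0  1  1  2  0  0
The P-positions (g = 0) in 0..10 are 0, 1, 4, 5, 9, 10.

0, 1, 4, 5, 9, 10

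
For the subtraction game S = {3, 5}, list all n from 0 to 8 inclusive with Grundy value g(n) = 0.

Compute g(0), g(1), … for moves {3, 5}:
k:     0  1  2  3  4  5  6  7  8
g(k):  0  0  0  1  1  1  2  2  0
The P-positions (g = 0) in 0..8 are 0, 1, 2, 8.

0, 1, 2, 8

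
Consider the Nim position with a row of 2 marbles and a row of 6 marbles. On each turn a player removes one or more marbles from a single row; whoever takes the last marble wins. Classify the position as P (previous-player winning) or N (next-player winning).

N-position

Nim-sum: 2 ⊕ 6 = 4.
The nim-sum is 4 ≠ 0, so this is an N-position: the player to move can win.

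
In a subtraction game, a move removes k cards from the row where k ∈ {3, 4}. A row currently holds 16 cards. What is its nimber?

0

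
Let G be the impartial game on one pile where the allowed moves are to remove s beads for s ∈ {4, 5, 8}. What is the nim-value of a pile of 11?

2

Grundy values for subtraction set {4, 5, 8}:
g(0) = mex{} = 0
g(1) = mex{} = 0
g(2) = mex{} = 0
g(3) = mex{} = 0
g(4) = mex{0} = 1
g(5) = mex{0} = 1
g(6) = mex{0} = 1
g(7) = mex{0} = 1
g(8) = mex{0,1} = 2
g(9) = mex{0,1} = 2
g(10) = mex{0,1} = 2
g(11) = mex{0,1} = 2
So g(11) = 2.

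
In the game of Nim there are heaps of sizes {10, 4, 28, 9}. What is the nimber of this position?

27

Nim-sum: 10 ^ 4 ^ 28 ^ 9 = 27.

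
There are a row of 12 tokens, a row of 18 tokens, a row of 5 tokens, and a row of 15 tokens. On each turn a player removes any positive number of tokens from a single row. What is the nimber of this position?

Compute the nim-sum pairwise:
12 ⊕ 18 = 30
30 ⊕ 5 = 27
27 ⊕ 15 = 20

20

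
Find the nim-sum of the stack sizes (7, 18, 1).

20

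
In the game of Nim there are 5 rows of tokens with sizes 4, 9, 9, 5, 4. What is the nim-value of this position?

Compute the nim-sum pairwise:
4 ^ 9 = 13
13 ^ 9 = 4
4 ^ 5 = 1
1 ^ 4 = 5

5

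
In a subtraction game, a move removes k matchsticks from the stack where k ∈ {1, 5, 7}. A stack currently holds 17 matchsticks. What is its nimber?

1

Compute g(0), g(1), … for moves {1, 5, 7}:
k:     0  1  2  3  4  5  6  7  8  9 10 11 12 13 14 15 16 17
g(k):  0  1  0  1  0  1  0  1  0  1  0  1  0  1  0  1  0  1
So g(17) = 1.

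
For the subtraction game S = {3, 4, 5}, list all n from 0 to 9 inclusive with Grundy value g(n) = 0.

0, 1, 2, 8, 9

Build the Grundy sequence with g(k) = mex{g(k−s) : s ∈ {3, 4, 5}, s ≤ k}:
g(0) = mex{} = 0
g(1) = mex{} = 0
g(2) = mex{} = 0
g(3) = mex{0} = 1
g(4) = mex{0} = 1
g(5) = mex{0} = 1
g(6) = mex{0,1} = 2
g(7) = mex{0,1} = 2
g(8) = mex{1} = 0
g(9) = mex{1,2} = 0
The P-positions (g = 0) in 0..9 are 0, 1, 2, 8, 9.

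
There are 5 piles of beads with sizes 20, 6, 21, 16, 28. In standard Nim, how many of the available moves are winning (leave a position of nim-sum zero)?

In binary:
  10100  (20)
  00110  (6)
  10101  (21)
  10000  (16)
  11100  (28)
  -----
  01011  (11)
The overall nim-sum is X = 11. A pile of size p has a winning move iff p XOR X < p (reduce it to p XOR X).
  20: 20 XOR 11 = 31 ≥ 20 — no move.
  6: 6 XOR 11 = 13 ≥ 6 — no move.
  21: 21 XOR 11 = 30 ≥ 21 — no move.
  16: 16 XOR 11 = 27 ≥ 16 — no move.
  28: 28 XOR 11 = 23 < 28 — winning move (to 23).
That gives 1 winning move.

1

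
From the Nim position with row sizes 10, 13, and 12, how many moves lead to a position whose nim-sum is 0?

Compute the nim-sum pairwise:
10 ⊕ 13 = 7
7 ⊕ 12 = 11
The overall nim-sum is X = 11. A row of size p has a winning move iff p XOR X < p (reduce it to p XOR X).
  10: 10 XOR 11 = 1 < 10 — winning move (to 1).
  13: 13 XOR 11 = 6 < 13 — winning move (to 6).
  12: 12 XOR 11 = 7 < 12 — winning move (to 7).
That gives 3 winning moves.

3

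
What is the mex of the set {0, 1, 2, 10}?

3

The values 0, 1, 2 are all present; 3 is the first non-negative integer missing from the set.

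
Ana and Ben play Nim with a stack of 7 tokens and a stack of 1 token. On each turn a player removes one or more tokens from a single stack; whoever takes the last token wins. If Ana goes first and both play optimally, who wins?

Ana wins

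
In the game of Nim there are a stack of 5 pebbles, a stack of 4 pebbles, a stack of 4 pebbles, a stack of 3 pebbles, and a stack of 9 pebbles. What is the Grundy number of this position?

Compute the nim-sum pairwise:
5 XOR 4 = 1
1 XOR 4 = 5
5 XOR 3 = 6
6 XOR 9 = 15

15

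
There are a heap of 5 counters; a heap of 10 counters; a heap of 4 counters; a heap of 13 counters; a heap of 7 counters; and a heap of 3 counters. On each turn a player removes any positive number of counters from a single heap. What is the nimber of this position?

2

Bitwise XOR of the heap sizes:
  0101  (5)
  1010  (10)
  0100  (4)
  1101  (13)
  0111  (7)
  0011  (3)
  ----
  0010  (2)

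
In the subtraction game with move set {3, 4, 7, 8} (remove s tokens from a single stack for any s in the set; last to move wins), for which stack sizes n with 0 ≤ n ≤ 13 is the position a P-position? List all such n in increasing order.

0, 1, 2, 11, 12, 13

Compute g(0), g(1), … for moves {3, 4, 7, 8}:
k:     0  1  2  3  4  5  6  7  8  9 10 11 12 13
g(k):  0  0  0  1  1  1  2  2  2  3  3  0  0  0
The P-positions (g = 0) in 0..13 are 0, 1, 2, 11, 12, 13.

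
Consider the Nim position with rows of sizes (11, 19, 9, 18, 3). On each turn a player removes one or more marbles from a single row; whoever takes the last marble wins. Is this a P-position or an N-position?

P-position

In binary:
  01011  (11)
  10011  (19)
  01001  (9)
  10010  (18)
  00011  (3)
  -----
  00000  (0)
The nim-sum is 0, so this is a P-position: the player to move is in a losing position under optimal play.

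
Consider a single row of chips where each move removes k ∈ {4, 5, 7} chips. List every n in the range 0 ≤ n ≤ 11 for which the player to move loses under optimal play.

Compute g(0), g(1), … for moves {4, 5, 7}:
k:     0  1  2  3  4  5  6  7  8  9 10 11
g(k):  0  0  0  0  1  1  1  1  2  2  2  0
The P-positions (g = 0) in 0..11 are 0, 1, 2, 3, 11.

0, 1, 2, 3, 11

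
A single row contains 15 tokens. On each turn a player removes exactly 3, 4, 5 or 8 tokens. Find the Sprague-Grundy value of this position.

1

Compute g(0), g(1), … for moves {3, 4, 5, 8}:
k:     0  1  2  3  4  5  6  7  8  9 10 11 12 13 14 15
g(k):  0  0  0  1  1  1  2  2  2  3  3  0  0  0  1  1
So g(15) = 1.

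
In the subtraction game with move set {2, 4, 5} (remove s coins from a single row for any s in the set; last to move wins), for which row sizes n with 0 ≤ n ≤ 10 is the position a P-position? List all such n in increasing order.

Compute g(0), g(1), … for moves {2, 4, 5}:
k:     0  1  2  3  4  5  6  7  8  9 10
g(k):  0  0  1  1  2  2  3  0  0  1  1
The P-positions (g = 0) in 0..10 are 0, 1, 7, 8.

0, 1, 7, 8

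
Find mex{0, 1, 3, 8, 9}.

2

The values 0, 1 are all present; 2 is the first non-negative integer missing from the set.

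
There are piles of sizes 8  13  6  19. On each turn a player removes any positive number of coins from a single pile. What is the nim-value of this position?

16

Nim-sum: 8 ⊕ 13 ⊕ 6 ⊕ 19 = 16.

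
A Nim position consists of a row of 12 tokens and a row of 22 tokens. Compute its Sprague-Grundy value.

Nim-sum: 12 ⊕ 22 = 26.

26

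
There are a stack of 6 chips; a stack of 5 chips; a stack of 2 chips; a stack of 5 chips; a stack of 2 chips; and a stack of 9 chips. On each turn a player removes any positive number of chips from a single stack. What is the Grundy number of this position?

15

Nim-sum: 6 XOR 5 XOR 2 XOR 5 XOR 2 XOR 9 = 15.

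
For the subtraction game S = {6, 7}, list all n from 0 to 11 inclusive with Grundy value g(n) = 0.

0, 1, 2, 3, 4, 5

Build the Grundy sequence with g(k) = mex{g(k−s) : s ∈ {6, 7}, s ≤ k}:
g(0) = mex{} = 0
g(1) = mex{} = 0
g(2) = mex{} = 0
g(3) = mex{} = 0
g(4) = mex{} = 0
g(5) = mex{} = 0
g(6) = mex{0} = 1
g(7) = mex{0} = 1
g(8) = mex{0} = 1
g(9) = mex{0} = 1
g(10) = mex{0} = 1
g(11) = mex{0} = 1
The P-positions (g = 0) in 0..11 are 0, 1, 2, 3, 4, 5.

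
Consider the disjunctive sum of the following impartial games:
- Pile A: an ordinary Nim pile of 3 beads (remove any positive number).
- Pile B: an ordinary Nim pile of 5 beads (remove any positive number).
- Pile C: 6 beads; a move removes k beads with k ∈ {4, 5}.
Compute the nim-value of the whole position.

7

Pile A is a plain Nim pile of size 3, so its Grundy value is 3.
Pile B is a plain Nim pile of size 5, so its Grundy value is 5.
Build the Grundy sequence for pile C with g(k) = mex{g(k−s) : s ∈ {4, 5}, s ≤ k}:
g(0) = mex{} = 0
g(1) = mex{} = 0
g(2) = mex{} = 0
g(3) = mex{} = 0
g(4) = mex{0} = 1
g(5) = mex{0} = 1
g(6) = mex{0} = 1
So g(6) = 1.
The value of a disjunctive sum is the nim-sum of the parts.
Combined value = 3 ⊕ 5 ⊕ 1 = 7.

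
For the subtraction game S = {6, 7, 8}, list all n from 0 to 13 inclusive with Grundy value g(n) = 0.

0, 1, 2, 3, 4, 5

Compute g(0), g(1), … for moves {6, 7, 8}:
g(0) = mex{} = 0
g(1) = mex{} = 0
g(2) = mex{} = 0
g(3) = mex{} = 0
g(4) = mex{} = 0
g(5) = mex{} = 0
g(6) = mex{0} = 1
g(7) = mex{0} = 1
g(8) = mex{0} = 1
g(9) = mex{0} = 1
g(10) = mex{0} = 1
g(11) = mex{0} = 1
g(12) = mex{0,1} = 2
g(13) = mex{0,1} = 2
The P-positions (g = 0) in 0..13 are 0, 1, 2, 3, 4, 5.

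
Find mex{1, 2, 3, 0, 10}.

4

The values 0, 1, 2, 3 are all present; 4 is the first non-negative integer missing from the set.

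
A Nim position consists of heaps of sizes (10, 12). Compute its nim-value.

6

Compute the nim-sum pairwise:
10 ⊕ 12 = 6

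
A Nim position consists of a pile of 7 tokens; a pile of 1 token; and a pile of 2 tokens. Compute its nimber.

4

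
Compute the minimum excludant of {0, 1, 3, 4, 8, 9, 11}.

The values 0, 1 are all present; 2 is the first non-negative integer missing from the set.

2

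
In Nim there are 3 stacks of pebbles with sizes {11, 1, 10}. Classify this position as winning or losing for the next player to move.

In binary:
  1011  (11)
  0001  (1)
  1010  (10)
  ----
  0000  (0)
The nim-sum is 0, so this is a P-position: the player to move is in a losing position under optimal play.

Losing position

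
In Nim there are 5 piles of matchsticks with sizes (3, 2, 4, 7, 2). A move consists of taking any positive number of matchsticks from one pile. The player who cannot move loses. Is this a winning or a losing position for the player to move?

Losing position

Nim-sum: 3 ⊕ 2 ⊕ 4 ⊕ 7 ⊕ 2 = 0.
The nim-sum is 0, so this is a P-position: the player to move is in a losing position under optimal play.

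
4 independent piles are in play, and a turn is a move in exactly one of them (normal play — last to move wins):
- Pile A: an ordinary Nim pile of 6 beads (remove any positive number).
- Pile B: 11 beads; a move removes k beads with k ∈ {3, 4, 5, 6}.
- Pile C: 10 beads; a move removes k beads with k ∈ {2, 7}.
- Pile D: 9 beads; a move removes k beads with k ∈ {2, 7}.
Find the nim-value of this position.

6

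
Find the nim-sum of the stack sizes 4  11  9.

6

Nim-sum: 4 ^ 11 ^ 9 = 6.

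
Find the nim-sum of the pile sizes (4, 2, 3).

Write each in binary and XOR column by column:
  100  (4)
  010  (2)
  011  (3)
  ---
  101  (5)

5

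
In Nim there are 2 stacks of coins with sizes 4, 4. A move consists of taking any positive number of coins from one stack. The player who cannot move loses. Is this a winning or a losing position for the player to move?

Losing position

Compute the nim-sum pairwise:
4 XOR 4 = 0
The nim-sum is 0, so this is a P-position: the player to move is in a losing position under optimal play.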